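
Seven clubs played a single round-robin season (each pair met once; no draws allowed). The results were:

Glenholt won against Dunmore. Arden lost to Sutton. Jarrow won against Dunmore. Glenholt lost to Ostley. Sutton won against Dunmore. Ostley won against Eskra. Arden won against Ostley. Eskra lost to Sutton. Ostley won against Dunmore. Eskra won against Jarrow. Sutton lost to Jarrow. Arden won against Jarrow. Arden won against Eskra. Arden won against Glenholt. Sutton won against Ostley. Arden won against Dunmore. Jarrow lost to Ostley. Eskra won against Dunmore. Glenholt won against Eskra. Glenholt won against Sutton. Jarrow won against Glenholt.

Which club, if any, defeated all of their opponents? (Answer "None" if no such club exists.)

None

Highest win total is Arden with 5 (out of 6 possible).
Arden lost to Sutton, so no club went undefeated.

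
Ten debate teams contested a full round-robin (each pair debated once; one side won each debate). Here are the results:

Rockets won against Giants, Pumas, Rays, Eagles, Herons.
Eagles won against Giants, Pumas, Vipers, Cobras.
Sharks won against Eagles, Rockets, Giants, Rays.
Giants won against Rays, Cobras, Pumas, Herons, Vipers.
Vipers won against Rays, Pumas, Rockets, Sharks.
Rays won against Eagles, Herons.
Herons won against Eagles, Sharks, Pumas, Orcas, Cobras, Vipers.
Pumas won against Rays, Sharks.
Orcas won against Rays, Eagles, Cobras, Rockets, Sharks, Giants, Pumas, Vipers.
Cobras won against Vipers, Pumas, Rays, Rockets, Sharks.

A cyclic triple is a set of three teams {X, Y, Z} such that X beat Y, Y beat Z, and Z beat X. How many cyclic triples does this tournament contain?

Win totals: Sharks 4, Pumas 2, Cobras 5, Giants 5, Orcas 8, Vipers 4, Eagles 4, Rockets 5, Rays 2, Herons 6.
A team with w wins dominates both others in C(w,2) triples; summing gives 6 + 1 + 10 + 10 + 28 + 6 + 6 + 10 + 1 + 15 = 93 transitive triples.
Total triples C(10,3) = 120, so cyclic triples = 120 − 93 = 27.

27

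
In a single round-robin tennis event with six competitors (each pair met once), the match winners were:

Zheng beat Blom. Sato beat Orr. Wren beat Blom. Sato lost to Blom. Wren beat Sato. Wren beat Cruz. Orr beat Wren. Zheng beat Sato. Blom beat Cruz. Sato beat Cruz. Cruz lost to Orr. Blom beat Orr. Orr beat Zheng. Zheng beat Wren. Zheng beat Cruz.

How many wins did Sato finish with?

Sato's results: beat Orr, Cruz; lost to Wren, Zheng, Blom.
That is 2 wins.

2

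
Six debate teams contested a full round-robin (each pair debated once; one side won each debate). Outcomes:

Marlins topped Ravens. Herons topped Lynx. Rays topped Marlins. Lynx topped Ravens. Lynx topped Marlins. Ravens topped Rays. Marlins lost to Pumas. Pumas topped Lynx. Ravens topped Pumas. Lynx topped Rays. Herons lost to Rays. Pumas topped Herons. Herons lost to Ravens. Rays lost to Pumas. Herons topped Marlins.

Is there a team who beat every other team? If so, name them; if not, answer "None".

Highest win total is Pumas with 4 (out of 5 possible).
Pumas lost to Ravens, so no team went undefeated.

None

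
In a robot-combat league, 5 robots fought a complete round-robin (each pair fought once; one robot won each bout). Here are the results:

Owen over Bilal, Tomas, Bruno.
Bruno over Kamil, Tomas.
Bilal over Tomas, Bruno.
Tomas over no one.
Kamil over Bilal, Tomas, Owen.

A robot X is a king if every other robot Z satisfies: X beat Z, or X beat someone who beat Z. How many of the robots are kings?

3

Kamil reaches everyone (king).
Bruno reaches everyone (king).
Bilal cannot reach Owen in two steps.
Owen reaches everyone (king).
Tomas cannot reach Kamil, Bruno, Bilal, Owen in two steps.
Kings: Kamil, Bruno, Owen — 3.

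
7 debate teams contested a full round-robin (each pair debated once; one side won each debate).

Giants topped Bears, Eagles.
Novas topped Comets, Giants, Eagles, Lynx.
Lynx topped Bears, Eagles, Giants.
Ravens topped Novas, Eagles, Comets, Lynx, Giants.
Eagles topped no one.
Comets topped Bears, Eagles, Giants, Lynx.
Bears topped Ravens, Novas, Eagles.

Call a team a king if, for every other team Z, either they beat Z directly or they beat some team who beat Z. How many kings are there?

3

Bears reaches everyone (king).
Eagles cannot reach Bears, Novas, Ravens, Lynx, Giants, Comets in two steps.
Novas cannot reach Ravens in two steps.
Ravens reaches everyone (king).
Lynx cannot reach Comets in two steps.
Giants cannot reach Lynx, Comets in two steps.
Comets reaches everyone (king).
Kings: Bears, Ravens, Comets — 3.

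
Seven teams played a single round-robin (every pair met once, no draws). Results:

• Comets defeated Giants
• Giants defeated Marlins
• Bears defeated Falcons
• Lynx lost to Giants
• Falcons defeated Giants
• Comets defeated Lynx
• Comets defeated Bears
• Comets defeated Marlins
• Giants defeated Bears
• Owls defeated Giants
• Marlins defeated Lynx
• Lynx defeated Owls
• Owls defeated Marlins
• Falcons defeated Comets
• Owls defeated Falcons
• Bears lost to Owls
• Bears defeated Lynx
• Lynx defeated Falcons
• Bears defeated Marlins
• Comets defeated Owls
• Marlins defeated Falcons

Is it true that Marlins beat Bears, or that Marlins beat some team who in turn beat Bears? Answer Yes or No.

Marlins did not beat Bears directly.
Marlins beat Lynx, Falcons, but each of them lost to Bears. No two-step path.

No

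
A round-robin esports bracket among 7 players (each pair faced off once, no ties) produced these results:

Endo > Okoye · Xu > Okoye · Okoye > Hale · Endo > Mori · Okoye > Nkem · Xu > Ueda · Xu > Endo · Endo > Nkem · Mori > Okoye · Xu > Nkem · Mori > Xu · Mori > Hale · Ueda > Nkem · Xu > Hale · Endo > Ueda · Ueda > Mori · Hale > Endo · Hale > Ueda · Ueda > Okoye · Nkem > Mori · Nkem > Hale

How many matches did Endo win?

4

Endo's results: beat Nkem, Mori, Okoye, Ueda; lost to Xu, Hale.
That is 4 wins.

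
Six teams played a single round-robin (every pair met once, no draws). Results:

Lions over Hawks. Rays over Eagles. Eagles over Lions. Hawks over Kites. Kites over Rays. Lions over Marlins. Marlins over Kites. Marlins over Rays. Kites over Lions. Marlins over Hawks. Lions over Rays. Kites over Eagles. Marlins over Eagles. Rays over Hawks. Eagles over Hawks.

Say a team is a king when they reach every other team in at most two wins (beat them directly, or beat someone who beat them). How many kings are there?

4

Marlins reaches everyone (king).
Kites reaches everyone (king).
Rays cannot reach Marlins in two steps.
Eagles reaches everyone (king).
Hawks cannot reach Marlins in two steps.
Lions reaches everyone (king).
Kings: Marlins, Kites, Eagles, Lions — 4.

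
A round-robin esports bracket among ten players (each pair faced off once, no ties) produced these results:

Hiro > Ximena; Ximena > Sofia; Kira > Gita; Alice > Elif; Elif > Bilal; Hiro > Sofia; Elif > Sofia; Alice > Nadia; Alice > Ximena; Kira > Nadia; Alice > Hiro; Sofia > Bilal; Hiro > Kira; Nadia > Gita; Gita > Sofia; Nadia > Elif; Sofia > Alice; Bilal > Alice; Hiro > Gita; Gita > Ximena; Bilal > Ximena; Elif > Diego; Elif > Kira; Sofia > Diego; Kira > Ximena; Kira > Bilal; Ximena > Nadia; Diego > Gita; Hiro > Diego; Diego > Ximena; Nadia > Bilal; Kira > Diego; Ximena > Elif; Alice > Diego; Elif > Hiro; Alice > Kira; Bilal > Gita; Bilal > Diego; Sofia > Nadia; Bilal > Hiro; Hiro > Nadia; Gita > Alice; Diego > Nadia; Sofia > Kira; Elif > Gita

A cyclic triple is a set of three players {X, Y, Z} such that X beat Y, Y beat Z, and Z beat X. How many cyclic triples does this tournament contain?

Win totals: Hiro 6, Nadia 3, Sofia 5, Gita 3, Ximena 3, Diego 3, Elif 6, Bilal 5, Kira 5, Alice 6.
A player with w wins dominates both others in C(w,2) triples; summing gives 15 + 3 + 10 + 3 + 3 + 3 + 15 + 10 + 10 + 15 = 87 transitive triples.
Total triples C(10,3) = 120, so cyclic triples = 120 − 87 = 33.

33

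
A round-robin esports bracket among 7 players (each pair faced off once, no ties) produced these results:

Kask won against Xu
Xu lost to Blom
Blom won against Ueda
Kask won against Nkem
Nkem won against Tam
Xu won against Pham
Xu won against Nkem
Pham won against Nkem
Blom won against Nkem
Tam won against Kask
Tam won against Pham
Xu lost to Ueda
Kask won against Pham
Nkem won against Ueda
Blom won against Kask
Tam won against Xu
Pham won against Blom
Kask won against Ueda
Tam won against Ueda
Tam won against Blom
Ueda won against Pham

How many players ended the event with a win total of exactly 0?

Win totals: Pham 2, Blom 4, Kask 4, Tam 5, Xu 2, Nkem 2, Ueda 2.
No player has exactly 0 wins.

0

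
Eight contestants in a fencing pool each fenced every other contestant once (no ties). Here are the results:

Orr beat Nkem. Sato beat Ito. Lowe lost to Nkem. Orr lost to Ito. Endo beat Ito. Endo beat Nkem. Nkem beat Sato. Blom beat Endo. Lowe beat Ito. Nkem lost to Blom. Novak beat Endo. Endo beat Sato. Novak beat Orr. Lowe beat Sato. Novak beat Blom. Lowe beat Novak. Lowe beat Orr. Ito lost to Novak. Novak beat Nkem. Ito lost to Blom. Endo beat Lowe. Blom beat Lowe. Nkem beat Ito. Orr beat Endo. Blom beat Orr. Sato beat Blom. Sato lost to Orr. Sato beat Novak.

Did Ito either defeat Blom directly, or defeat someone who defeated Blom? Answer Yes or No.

Ito did not beat Blom directly.
Ito beat Orr, but each of them lost to Blom. No two-step path.

No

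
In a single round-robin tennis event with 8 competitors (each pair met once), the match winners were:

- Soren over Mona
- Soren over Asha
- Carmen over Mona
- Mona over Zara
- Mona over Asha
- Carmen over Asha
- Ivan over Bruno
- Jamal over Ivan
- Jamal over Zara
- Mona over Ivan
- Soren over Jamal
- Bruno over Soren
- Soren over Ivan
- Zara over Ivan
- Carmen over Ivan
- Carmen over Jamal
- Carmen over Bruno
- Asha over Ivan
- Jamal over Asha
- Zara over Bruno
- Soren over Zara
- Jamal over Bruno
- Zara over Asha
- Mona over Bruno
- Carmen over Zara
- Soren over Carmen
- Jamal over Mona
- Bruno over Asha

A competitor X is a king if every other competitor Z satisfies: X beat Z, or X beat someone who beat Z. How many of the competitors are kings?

3

Jamal cannot reach Carmen in two steps.
Asha cannot reach Jamal, Carmen, Mona, Soren, Zara in two steps.
Carmen reaches everyone (king).
Ivan cannot reach Jamal, Carmen, Mona, Zara in two steps.
Mona cannot reach Jamal, Carmen in two steps.
Soren reaches everyone (king).
Bruno reaches everyone (king).
Zara cannot reach Jamal, Carmen, Mona in two steps.
Kings: Carmen, Soren, Bruno — 3.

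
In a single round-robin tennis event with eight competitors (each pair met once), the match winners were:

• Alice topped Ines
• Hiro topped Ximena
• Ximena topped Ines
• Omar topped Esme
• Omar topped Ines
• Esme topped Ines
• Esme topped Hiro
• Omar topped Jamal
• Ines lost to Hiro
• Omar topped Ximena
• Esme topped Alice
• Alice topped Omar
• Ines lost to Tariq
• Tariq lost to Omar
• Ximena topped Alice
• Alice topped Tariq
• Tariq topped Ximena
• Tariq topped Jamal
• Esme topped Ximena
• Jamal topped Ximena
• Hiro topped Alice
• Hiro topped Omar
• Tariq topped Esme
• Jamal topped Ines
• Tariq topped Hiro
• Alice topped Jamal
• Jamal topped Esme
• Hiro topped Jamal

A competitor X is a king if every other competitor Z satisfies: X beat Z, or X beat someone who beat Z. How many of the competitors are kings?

Ines cannot reach Esme, Ximena, Tariq, Hiro, Omar, Jamal, Alice in two steps.
Esme reaches everyone (king).
Ximena cannot reach Esme, Hiro in two steps.
Tariq reaches everyone (king).
Hiro reaches everyone (king).
Omar reaches everyone (king).
Jamal cannot reach Tariq, Omar in two steps.
Alice reaches everyone (king).
Kings: Esme, Tariq, Hiro, Omar, Alice — 5.

5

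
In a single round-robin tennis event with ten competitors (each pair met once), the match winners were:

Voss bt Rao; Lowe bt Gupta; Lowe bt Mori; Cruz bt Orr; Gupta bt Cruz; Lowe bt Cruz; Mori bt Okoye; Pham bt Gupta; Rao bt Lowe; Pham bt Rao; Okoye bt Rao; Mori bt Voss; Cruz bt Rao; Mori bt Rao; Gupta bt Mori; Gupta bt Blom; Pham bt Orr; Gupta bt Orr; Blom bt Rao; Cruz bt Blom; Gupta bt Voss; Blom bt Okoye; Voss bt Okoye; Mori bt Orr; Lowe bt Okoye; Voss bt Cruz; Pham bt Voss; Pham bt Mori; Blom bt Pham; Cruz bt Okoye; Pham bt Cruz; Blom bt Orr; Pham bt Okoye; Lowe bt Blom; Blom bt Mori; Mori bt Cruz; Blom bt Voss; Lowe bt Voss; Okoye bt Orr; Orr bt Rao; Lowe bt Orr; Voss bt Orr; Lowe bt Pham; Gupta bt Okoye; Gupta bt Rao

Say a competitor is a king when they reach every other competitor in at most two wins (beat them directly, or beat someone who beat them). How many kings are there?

5

Cruz cannot reach Gupta in two steps.
Mori cannot reach Gupta, Pham in two steps.
Lowe reaches everyone (king).
Gupta reaches everyone (king).
Voss cannot reach Mori, Gupta, Pham in two steps.
Blom reaches everyone (king).
Pham reaches everyone (king).
Okoye cannot reach Cruz, Mori, Gupta, Voss, Blom, Pham in two steps.
Orr cannot reach Cruz, Mori, Gupta, Voss, Blom, Pham, Okoye in two steps.
Rao reaches everyone (king).
Kings: Lowe, Gupta, Blom, Pham, Rao — 5.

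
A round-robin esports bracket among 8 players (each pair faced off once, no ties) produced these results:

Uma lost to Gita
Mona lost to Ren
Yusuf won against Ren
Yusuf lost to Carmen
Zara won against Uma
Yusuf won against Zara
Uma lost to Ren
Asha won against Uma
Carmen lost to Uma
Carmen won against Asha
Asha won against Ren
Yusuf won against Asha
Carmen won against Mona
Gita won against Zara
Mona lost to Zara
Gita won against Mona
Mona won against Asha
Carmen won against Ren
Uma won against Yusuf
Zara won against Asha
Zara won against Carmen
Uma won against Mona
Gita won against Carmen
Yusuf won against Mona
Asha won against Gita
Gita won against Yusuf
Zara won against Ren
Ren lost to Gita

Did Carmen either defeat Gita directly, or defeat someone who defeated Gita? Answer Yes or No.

Carmen did not beat Gita directly.
Carmen beat Mona, Asha, Ren, Yusuf. Of those, Asha beat Gita.

Yes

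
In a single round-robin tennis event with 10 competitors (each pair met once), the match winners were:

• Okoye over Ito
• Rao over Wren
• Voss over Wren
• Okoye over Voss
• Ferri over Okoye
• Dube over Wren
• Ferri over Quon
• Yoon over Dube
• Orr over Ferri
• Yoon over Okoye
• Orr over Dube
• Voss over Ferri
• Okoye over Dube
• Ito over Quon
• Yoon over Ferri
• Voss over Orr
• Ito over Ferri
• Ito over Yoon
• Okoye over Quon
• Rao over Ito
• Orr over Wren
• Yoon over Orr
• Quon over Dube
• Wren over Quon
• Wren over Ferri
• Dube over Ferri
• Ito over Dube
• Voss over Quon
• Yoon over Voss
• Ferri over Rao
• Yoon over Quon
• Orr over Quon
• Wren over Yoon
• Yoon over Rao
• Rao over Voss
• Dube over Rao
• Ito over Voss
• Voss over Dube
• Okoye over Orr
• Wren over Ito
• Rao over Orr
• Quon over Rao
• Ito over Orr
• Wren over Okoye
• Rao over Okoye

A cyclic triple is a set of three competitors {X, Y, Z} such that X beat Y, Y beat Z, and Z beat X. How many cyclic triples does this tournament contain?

Win totals: Ito 6, Rao 5, Okoye 5, Voss 5, Ferri 3, Quon 2, Dube 3, Wren 5, Orr 4, Yoon 7.
A competitor with w wins dominates both others in C(w,2) triples; summing gives 15 + 10 + 10 + 10 + 3 + 1 + 3 + 10 + 6 + 21 = 89 transitive triples.
Total triples C(10,3) = 120, so cyclic triples = 120 − 89 = 31.

31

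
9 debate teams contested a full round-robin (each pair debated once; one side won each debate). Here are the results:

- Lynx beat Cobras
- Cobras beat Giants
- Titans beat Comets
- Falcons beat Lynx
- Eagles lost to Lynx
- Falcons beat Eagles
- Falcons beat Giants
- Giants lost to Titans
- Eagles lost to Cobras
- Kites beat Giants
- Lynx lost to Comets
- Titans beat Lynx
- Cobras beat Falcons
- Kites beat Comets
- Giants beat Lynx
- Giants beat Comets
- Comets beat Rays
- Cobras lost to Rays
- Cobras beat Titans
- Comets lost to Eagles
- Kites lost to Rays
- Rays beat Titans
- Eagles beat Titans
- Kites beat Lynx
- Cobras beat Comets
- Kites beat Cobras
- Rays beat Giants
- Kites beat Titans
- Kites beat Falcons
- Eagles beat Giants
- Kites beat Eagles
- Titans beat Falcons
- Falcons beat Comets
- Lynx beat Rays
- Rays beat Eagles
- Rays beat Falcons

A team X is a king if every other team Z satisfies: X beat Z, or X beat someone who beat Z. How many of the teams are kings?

4

Giants cannot reach Titans, Kites, Falcons in two steps.
Comets reaches everyone (king).
Titans cannot reach Kites in two steps.
Kites reaches everyone (king).
Rays reaches everyone (king).
Lynx reaches everyone (king).
Eagles cannot reach Kites, Cobras in two steps.
Cobras cannot reach Kites in two steps.
Falcons cannot reach Kites in two steps.
Kings: Comets, Kites, Rays, Lynx — 4.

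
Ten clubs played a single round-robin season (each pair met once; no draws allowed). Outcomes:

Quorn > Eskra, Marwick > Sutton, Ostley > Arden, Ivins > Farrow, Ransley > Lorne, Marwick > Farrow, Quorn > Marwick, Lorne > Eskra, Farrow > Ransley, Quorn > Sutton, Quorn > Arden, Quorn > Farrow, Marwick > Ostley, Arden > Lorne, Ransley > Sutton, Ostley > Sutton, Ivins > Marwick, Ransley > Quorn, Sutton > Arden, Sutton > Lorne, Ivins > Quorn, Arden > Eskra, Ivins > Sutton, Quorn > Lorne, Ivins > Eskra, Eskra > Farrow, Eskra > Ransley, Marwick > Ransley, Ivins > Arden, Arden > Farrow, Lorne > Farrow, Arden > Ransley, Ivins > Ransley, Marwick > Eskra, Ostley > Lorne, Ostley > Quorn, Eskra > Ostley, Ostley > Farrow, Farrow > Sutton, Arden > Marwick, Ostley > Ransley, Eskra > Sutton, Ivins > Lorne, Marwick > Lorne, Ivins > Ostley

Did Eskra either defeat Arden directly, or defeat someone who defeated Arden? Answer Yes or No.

Eskra did not beat Arden directly.
Eskra beat Ransley, Ostley, Farrow, Sutton. Of those, Ostley beat Arden.

Yes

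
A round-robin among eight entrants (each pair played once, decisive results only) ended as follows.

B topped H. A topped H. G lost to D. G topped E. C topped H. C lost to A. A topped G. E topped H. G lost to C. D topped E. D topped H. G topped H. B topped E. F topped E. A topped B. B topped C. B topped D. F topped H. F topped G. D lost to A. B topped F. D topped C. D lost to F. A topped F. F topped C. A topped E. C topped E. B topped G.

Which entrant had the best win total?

A

Win totals: A 7, B 6, C 3, D 4, E 1, F 5, G 2, H 0.
A leads with 7 wins (next highest: 6).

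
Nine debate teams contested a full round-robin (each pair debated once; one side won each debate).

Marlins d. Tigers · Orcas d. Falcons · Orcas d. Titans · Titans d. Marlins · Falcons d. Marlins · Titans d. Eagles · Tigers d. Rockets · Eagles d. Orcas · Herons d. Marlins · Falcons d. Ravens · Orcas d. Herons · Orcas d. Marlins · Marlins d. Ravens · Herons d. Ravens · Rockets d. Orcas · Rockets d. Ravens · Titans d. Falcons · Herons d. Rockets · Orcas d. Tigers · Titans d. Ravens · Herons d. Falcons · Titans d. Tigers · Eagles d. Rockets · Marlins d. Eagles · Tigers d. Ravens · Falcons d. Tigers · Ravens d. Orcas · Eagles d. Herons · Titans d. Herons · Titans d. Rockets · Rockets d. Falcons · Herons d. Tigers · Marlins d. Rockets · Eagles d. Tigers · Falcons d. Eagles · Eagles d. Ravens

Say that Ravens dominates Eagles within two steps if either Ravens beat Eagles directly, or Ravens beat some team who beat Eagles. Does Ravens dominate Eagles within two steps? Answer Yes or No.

No

Ravens did not beat Eagles directly.
Ravens beat Orcas, but each of them lost to Eagles. No two-step path.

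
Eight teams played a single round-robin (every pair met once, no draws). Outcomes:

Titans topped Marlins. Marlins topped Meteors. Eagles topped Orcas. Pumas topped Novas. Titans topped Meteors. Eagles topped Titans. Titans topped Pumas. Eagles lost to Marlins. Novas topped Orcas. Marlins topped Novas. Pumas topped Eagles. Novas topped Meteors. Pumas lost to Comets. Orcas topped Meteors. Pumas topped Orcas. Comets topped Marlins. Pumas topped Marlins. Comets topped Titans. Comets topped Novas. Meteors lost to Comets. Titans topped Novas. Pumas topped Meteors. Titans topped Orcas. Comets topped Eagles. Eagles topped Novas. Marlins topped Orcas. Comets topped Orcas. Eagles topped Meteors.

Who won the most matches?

Comets

Win totals: Novas 2, Eagles 4, Comets 7, Marlins 4, Meteors 0, Titans 5, Pumas 5, Orcas 1.
Comets leads with 7 wins (next highest: 5).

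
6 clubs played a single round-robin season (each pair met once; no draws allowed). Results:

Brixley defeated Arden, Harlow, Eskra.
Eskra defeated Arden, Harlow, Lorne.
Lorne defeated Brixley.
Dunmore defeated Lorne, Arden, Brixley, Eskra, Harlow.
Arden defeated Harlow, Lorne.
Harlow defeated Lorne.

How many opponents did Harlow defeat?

Harlow's results: beat Lorne; lost to Dunmore, Brixley, Arden, Eskra.
That is 1 win.

1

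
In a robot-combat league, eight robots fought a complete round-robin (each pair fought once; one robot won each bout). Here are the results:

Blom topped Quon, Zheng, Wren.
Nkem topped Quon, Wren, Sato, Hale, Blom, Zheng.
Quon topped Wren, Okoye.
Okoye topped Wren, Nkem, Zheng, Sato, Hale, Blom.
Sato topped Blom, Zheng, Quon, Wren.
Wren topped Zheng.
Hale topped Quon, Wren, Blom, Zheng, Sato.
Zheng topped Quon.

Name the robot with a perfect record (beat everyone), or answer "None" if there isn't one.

None

Highest win total is Okoye with 6 (out of 7 possible).
Okoye lost to Quon, so no robot went undefeated.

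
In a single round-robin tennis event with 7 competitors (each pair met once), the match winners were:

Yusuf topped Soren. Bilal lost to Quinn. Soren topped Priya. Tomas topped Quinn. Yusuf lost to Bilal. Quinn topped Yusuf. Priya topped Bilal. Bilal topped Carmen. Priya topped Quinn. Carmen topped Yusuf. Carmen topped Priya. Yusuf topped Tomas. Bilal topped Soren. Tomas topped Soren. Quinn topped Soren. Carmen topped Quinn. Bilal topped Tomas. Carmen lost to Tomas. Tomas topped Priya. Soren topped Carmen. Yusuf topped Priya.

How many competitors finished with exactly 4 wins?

Win totals: Carmen 3, Soren 2, Priya 2, Bilal 4, Yusuf 3, Quinn 3, Tomas 4.
Exactly 4: Bilal, Tomas — 2 competitors.

2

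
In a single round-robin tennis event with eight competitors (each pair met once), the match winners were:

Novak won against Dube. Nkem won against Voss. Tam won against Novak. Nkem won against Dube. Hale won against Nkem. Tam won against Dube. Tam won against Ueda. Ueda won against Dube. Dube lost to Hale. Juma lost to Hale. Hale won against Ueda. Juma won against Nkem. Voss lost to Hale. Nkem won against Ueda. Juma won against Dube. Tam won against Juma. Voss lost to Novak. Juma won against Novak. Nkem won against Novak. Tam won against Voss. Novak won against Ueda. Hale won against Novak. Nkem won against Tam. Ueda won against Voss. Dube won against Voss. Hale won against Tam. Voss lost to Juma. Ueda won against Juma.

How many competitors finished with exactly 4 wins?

1

Win totals: Voss 0, Dube 1, Ueda 3, Novak 3, Tam 5, Hale 7, Juma 4, Nkem 5.
Exactly 4: Juma — 1 competitor.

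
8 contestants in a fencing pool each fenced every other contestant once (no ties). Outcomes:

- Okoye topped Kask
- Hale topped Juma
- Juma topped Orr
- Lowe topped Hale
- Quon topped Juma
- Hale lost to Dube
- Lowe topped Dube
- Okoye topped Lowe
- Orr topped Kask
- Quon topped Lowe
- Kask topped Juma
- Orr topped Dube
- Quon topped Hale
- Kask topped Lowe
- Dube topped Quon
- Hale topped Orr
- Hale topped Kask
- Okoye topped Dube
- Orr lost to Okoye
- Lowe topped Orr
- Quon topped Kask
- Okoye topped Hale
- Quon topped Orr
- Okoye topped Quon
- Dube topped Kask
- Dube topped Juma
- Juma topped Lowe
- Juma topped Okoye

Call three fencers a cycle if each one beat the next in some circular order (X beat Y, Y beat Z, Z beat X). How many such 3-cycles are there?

14

Win totals: Kask 2, Okoye 6, Lowe 3, Dube 4, Hale 3, Orr 2, Quon 5, Juma 3.
A fencer with w wins dominates both others in C(w,2) triples; summing gives 1 + 15 + 3 + 6 + 3 + 1 + 10 + 3 = 42 transitive triples.
Total triples C(8,3) = 56, so cyclic triples = 56 − 42 = 14.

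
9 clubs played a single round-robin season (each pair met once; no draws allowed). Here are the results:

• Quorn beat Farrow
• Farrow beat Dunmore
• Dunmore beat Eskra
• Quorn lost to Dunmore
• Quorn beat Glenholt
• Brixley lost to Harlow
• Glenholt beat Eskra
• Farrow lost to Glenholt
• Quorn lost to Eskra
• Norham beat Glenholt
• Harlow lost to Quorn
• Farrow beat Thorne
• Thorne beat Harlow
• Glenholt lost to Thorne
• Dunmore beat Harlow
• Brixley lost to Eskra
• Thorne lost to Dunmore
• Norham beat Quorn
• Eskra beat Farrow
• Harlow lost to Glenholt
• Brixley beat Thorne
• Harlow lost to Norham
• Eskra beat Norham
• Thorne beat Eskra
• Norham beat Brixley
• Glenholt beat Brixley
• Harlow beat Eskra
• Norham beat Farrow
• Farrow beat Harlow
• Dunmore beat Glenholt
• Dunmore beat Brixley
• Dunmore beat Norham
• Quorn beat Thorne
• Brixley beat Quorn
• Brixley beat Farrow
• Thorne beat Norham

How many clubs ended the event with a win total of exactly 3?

2

Win totals: Thorne 4, Eskra 4, Harlow 2, Norham 5, Glenholt 4, Farrow 3, Quorn 4, Dunmore 7, Brixley 3.
Exactly 3: Farrow, Brixley — 2 clubs.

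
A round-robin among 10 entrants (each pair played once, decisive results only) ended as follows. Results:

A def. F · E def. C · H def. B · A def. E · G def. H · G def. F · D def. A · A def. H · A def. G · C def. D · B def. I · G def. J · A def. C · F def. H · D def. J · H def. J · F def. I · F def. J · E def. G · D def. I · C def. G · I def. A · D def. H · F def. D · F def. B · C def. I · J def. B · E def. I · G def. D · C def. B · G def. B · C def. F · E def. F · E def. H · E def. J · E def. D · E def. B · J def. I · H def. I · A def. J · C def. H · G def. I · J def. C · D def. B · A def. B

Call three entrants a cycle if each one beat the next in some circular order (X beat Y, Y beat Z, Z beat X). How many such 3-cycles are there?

Win totals: A 7, B 1, C 6, D 5, E 8, F 5, G 6, H 3, I 1, J 3.
An entrant with w wins dominates both others in C(w,2) triples; summing gives 21 + 0 + 15 + 10 + 28 + 10 + 15 + 3 + 0 + 3 = 105 transitive triples.
Total triples C(10,3) = 120, so cyclic triples = 120 − 105 = 15.

15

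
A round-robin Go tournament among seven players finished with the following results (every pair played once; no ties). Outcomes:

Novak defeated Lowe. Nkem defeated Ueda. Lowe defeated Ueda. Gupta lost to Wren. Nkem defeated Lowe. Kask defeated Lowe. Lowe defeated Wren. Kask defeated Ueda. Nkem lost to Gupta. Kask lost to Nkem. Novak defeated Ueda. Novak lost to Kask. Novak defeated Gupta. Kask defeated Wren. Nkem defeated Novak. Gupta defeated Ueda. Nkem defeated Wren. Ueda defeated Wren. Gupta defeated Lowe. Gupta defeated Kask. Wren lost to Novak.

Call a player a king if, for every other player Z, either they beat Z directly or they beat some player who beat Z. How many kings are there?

3

Wren cannot reach Novak in two steps.
Gupta reaches everyone (king).
Ueda cannot reach Nkem, Lowe, Novak, Kask in two steps.
Nkem reaches everyone (king).
Lowe cannot reach Nkem, Novak, Kask in two steps.
Novak reaches everyone (king).
Kask cannot reach Nkem in two steps.
Kings: Gupta, Nkem, Novak — 3.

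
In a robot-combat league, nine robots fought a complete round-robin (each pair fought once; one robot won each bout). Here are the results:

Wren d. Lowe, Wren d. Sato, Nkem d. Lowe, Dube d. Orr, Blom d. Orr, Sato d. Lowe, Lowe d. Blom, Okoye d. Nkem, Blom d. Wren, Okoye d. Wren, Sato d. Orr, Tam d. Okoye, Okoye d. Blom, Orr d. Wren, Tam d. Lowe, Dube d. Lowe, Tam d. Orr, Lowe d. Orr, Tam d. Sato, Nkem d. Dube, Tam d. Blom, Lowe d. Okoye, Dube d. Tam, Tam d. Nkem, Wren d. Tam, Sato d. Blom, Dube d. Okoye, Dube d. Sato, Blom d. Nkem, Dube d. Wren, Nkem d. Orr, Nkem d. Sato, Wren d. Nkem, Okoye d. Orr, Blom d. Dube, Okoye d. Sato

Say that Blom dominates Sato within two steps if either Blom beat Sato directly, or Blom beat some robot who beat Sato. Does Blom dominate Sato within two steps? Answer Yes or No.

Blom did not beat Sato directly.
Blom beat Nkem, Dube, Orr, Wren. Of those, Nkem beat Sato.

Yes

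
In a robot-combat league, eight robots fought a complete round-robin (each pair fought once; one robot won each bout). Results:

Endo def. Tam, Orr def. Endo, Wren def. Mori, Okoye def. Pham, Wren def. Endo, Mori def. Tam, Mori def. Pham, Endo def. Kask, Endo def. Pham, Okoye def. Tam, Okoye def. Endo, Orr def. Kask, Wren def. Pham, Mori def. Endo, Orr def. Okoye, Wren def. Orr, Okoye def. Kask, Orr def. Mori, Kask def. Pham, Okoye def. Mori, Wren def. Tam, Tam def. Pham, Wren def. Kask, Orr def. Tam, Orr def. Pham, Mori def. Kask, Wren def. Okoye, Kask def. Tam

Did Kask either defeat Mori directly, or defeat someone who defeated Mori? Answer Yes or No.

No

Kask did not beat Mori directly.
Kask beat Tam, Pham, but each of them lost to Mori. No two-step path.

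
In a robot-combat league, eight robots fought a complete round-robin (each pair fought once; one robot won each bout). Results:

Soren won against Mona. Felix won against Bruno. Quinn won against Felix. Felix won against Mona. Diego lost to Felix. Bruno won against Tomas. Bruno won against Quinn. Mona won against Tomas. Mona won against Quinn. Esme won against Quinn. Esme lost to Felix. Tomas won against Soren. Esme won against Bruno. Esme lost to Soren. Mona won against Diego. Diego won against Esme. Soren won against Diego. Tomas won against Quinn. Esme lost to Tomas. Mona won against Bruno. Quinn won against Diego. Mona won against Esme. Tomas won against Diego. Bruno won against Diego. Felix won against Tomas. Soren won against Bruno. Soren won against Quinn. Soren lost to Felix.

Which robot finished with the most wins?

Felix

Win totals: Diego 1, Esme 2, Tomas 4, Quinn 2, Bruno 3, Soren 5, Felix 6, Mona 5.
Felix leads with 6 wins (next highest: 5).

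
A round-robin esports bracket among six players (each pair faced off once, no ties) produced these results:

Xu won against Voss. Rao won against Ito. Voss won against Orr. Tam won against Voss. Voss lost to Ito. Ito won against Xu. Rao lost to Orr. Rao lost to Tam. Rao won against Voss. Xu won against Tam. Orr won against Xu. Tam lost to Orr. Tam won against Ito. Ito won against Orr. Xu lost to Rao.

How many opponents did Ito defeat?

3

Ito's results: beat Orr, Voss, Xu; lost to Rao, Tam.
That is 3 wins.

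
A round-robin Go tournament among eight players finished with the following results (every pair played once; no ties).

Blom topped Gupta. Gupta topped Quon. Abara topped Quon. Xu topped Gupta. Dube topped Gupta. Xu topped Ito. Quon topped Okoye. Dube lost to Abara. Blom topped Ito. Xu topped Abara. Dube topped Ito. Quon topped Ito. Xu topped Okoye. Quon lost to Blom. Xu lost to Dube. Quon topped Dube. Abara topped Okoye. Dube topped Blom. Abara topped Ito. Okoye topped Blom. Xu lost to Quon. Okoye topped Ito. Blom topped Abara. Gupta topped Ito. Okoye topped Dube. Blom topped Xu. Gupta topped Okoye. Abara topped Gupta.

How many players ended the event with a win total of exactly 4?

Win totals: Quon 4, Okoye 3, Blom 5, Abara 5, Gupta 3, Ito 0, Dube 4, Xu 4.
Exactly 4: Quon, Dube, Xu — 3 players.

3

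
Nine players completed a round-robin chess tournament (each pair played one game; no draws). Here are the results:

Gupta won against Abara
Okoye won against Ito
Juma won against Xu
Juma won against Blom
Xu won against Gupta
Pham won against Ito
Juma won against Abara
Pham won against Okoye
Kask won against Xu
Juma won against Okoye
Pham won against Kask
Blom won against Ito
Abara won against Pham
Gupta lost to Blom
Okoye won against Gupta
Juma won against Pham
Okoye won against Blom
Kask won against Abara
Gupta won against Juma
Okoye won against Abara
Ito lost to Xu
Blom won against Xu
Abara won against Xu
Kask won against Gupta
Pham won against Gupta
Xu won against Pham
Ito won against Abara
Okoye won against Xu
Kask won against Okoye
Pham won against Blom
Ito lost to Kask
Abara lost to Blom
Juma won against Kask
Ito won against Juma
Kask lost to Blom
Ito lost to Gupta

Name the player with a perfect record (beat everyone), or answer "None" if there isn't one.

Highest win total is Juma with 6 (out of 8 possible).
Juma lost to Gupta, Ito, so no player went undefeated.

None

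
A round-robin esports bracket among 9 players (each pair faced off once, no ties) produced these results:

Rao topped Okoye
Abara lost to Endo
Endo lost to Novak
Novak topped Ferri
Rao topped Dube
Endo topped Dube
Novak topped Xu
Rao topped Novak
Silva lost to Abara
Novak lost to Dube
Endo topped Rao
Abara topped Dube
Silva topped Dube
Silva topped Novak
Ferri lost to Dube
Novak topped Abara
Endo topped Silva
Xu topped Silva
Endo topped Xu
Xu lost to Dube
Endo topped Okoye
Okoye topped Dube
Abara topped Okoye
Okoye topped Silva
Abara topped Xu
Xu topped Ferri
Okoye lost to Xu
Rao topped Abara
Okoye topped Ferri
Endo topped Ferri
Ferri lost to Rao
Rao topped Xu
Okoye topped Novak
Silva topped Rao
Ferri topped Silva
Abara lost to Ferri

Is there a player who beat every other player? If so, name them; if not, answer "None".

Highest win total is Endo with 7 (out of 8 possible).
Endo lost to Novak, so no player went undefeated.

None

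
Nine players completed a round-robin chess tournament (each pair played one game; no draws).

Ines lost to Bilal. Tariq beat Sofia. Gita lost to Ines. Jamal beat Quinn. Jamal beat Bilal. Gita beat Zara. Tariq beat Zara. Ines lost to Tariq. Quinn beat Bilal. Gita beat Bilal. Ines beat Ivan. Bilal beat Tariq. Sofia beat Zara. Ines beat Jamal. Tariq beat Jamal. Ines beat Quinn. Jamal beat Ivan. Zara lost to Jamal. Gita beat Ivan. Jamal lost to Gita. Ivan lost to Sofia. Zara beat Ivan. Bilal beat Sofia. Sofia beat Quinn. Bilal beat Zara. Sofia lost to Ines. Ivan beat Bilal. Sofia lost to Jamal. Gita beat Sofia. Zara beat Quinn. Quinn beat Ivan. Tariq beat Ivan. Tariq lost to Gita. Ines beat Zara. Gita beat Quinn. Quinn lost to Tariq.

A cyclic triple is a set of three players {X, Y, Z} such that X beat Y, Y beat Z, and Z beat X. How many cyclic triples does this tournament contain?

12

Win totals: Tariq 6, Gita 7, Sofia 3, Ivan 1, Quinn 2, Jamal 5, Ines 6, Bilal 4, Zara 2.
A player with w wins dominates both others in C(w,2) triples; summing gives 15 + 21 + 3 + 0 + 1 + 10 + 15 + 6 + 1 = 72 transitive triples.
Total triples C(9,3) = 84, so cyclic triples = 84 − 72 = 12.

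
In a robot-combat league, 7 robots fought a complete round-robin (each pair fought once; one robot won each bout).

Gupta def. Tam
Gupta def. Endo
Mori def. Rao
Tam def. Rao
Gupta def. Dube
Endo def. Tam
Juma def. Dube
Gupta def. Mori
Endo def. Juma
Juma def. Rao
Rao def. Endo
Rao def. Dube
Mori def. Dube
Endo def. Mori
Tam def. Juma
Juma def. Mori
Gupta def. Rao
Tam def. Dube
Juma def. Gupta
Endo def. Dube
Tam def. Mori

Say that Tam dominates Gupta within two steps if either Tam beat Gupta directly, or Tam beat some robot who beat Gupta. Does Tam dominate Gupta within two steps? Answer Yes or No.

Tam did not beat Gupta directly.
Tam beat Juma, Rao, Dube, Mori. Of those, Juma beat Gupta.

Yes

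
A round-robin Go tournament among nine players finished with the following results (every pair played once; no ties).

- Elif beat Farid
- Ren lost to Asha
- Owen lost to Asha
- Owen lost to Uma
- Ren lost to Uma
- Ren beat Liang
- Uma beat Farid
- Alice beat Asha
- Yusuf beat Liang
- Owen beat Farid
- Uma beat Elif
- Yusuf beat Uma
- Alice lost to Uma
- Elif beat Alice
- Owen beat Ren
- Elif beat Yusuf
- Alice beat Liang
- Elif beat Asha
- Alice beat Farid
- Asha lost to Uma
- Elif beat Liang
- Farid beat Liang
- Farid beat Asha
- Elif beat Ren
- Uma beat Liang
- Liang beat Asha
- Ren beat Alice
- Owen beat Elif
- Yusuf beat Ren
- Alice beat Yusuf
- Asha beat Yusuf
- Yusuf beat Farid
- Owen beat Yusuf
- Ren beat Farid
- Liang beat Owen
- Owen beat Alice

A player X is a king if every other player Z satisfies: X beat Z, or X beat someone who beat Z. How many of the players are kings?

Asha reaches everyone (king).
Owen reaches everyone (king).
Ren cannot reach Elif, Uma in two steps.
Elif reaches everyone (king).
Liang cannot reach Uma in two steps.
Alice cannot reach Elif in two steps.
Yusuf reaches everyone (king).
Farid cannot reach Elif, Alice, Uma in two steps.
Uma reaches everyone (king).
Kings: Asha, Owen, Elif, Yusuf, Uma — 5.

5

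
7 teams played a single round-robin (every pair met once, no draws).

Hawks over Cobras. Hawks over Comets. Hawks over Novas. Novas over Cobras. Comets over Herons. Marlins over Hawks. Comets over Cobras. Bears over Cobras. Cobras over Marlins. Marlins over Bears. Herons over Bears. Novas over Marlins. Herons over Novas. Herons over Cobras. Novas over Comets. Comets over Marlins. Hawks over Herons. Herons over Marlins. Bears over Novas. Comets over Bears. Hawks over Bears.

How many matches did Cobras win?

Cobras' results: beat Marlins; lost to Bears, Herons, Novas, Comets, Hawks.
That is 1 win.

1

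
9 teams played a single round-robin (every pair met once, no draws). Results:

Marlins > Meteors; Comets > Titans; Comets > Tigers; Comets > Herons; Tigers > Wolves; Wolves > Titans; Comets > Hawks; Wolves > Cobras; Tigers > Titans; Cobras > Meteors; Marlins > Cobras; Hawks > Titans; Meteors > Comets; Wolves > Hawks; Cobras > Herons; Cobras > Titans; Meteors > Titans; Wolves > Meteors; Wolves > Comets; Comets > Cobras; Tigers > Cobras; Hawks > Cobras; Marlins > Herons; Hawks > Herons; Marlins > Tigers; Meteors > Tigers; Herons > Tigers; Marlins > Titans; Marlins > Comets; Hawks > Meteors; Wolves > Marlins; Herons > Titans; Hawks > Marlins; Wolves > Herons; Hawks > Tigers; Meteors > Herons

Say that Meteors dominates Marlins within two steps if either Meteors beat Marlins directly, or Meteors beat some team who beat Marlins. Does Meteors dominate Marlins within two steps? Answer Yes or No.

No

Meteors did not beat Marlins directly.
Meteors beat Titans, Comets, Herons, Tigers, but each of them lost to Marlins. No two-step path.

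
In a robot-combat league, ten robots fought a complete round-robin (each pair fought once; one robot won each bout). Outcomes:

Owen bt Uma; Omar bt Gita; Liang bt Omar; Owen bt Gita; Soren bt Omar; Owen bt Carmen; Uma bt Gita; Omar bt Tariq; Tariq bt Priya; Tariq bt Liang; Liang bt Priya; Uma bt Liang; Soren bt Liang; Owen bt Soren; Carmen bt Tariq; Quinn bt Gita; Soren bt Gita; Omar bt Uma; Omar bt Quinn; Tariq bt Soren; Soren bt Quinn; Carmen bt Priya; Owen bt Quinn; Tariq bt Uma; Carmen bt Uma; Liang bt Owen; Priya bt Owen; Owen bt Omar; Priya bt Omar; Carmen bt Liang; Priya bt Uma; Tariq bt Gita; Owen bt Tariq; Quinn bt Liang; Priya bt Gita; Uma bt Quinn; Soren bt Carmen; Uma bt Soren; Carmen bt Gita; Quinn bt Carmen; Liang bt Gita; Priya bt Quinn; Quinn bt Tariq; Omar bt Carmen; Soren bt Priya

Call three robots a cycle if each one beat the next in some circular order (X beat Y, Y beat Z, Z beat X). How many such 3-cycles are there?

Win totals: Priya 5, Liang 4, Quinn 4, Owen 7, Omar 5, Soren 6, Gita 0, Tariq 5, Uma 4, Carmen 5.
A robot with w wins dominates both others in C(w,2) triples; summing gives 10 + 6 + 6 + 21 + 10 + 15 + 0 + 10 + 6 + 10 = 94 transitive triples.
Total triples C(10,3) = 120, so cyclic triples = 120 − 94 = 26.

26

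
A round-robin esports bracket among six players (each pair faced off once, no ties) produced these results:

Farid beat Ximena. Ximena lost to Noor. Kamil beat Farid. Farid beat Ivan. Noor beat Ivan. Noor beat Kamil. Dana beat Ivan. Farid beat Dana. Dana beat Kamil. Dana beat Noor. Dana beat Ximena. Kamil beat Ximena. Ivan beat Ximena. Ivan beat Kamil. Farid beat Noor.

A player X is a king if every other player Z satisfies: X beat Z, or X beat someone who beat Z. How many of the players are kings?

Ivan cannot reach Dana, Noor in two steps.
Dana reaches everyone (king).
Ximena cannot reach Ivan, Dana, Farid, Kamil, Noor in two steps.
Farid reaches everyone (king).
Kamil reaches everyone (king).
Noor cannot reach Dana in two steps.
Kings: Dana, Farid, Kamil — 3.

3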